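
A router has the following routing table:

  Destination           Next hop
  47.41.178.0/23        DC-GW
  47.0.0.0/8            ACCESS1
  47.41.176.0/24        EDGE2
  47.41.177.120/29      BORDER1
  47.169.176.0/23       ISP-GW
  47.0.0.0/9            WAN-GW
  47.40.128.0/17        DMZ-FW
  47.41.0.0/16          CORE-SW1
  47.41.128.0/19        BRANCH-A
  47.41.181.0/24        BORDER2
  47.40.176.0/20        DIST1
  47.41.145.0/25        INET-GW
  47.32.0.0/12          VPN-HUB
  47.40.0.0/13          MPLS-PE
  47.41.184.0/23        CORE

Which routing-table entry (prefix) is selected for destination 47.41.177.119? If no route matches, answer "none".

Entries matching 47.41.177.119:
  47.0.0.0/8 (47.0.0.0 - 47.255.255.255)
  47.0.0.0/9 (47.0.0.0 - 47.127.255.255)
  47.32.0.0/12 (47.32.0.0 - 47.47.255.255)
  47.40.0.0/13 (47.40.0.0 - 47.47.255.255)
  47.41.0.0/16 (47.41.0.0 - 47.41.255.255)
Most specific is 47.41.0.0/16.

47.41.0.0/16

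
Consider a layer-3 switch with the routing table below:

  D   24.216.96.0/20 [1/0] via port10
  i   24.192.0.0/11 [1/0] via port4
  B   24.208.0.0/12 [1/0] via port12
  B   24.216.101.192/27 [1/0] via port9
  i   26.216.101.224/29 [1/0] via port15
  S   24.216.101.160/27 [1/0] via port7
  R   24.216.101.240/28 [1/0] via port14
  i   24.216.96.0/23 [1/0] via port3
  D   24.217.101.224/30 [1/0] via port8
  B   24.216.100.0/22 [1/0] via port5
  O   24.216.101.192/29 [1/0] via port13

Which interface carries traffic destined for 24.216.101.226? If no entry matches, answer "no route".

port5

Routes whose prefix contains 24.216.101.226:
  24.192.0.0/11 (24.192.0.0 - 24.223.255.255) -> port4
  24.208.0.0/12 (24.208.0.0 - 24.223.255.255) -> port12
  24.216.96.0/20 (24.216.96.0 - 24.216.111.255) -> port10
  24.216.100.0/22 (24.216.100.0 - 24.216.103.255) -> port5
More-specific entries that do NOT match:
  24.217.101.224/30 (24.217.101.224 - 24.217.101.227) does not contain 24.216.101.226
  26.216.101.224/29 (26.216.101.224 - 26.216.101.231) does not contain 24.216.101.226
  24.216.101.192/29 (24.216.101.192 - 24.216.101.199) does not contain 24.216.101.226
  24.216.101.240/28 (24.216.101.240 - 24.216.101.255) does not contain 24.216.101.226
  24.216.101.192/27 (24.216.101.192 - 24.216.101.223) does not contain 24.216.101.226
  24.216.101.160/27 (24.216.101.160 - 24.216.101.191) does not contain 24.216.101.226
  24.216.96.0/23 (24.216.96.0 - 24.216.97.255) does not contain 24.216.101.226
Longest matching prefix is /22 -> interface port5.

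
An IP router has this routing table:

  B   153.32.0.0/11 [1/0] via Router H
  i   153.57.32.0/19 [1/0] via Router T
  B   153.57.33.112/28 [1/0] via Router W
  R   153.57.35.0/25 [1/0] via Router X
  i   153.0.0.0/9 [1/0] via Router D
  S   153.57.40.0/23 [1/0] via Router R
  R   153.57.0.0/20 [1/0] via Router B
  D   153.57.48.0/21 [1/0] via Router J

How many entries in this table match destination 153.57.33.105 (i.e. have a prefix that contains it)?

Prefixes containing 153.57.33.105:
  153.0.0.0/9 (153.0.0.0 - 153.127.255.255)
  153.32.0.0/11 (153.32.0.0 - 153.63.255.255)
  153.57.32.0/19 (153.57.32.0 - 153.57.63.255)
Total matching entries: 3.

3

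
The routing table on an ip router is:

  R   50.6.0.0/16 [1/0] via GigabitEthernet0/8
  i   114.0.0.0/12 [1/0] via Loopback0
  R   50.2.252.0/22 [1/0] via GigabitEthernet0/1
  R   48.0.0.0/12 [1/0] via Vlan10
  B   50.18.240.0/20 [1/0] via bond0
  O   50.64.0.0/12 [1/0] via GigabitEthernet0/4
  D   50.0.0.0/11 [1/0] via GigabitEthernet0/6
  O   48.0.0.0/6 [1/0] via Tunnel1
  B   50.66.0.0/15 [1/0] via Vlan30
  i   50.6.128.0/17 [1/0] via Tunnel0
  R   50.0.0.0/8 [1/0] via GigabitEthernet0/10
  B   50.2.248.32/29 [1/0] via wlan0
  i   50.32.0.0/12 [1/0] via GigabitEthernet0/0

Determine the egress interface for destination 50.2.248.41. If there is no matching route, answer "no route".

Routes whose prefix contains 50.2.248.41:
  48.0.0.0/6 (48.0.0.0 - 51.255.255.255) -> Tunnel1
  50.0.0.0/8 (50.0.0.0 - 50.255.255.255) -> GigabitEthernet0/10
  50.0.0.0/11 (50.0.0.0 - 50.31.255.255) -> GigabitEthernet0/6
More-specific entries that do NOT match:
  50.2.248.32/29 (50.2.248.32 - 50.2.248.39) does not contain 50.2.248.41
  50.2.252.0/22 (50.2.252.0 - 50.2.255.255) does not contain 50.2.248.41
  50.18.240.0/20 (50.18.240.0 - 50.18.255.255) does not contain 50.2.248.41
  50.6.128.0/17 (50.6.128.0 - 50.6.255.255) does not contain 50.2.248.41
  50.6.0.0/16 (50.6.0.0 - 50.6.255.255) does not contain 50.2.248.41
  50.66.0.0/15 (50.66.0.0 - 50.67.255.255) does not contain 50.2.248.41
  114.0.0.0/12 (114.0.0.0 - 114.15.255.255) does not contain 50.2.248.41
  48.0.0.0/12 (48.0.0.0 - 48.15.255.255) does not contain 50.2.248.41
  50.64.0.0/12 (50.64.0.0 - 50.79.255.255) does not contain 50.2.248.41
  50.32.0.0/12 (50.32.0.0 - 50.47.255.255) does not contain 50.2.248.41
Longest matching prefix is /11 -> interface GigabitEthernet0/6.

GigabitEthernet0/6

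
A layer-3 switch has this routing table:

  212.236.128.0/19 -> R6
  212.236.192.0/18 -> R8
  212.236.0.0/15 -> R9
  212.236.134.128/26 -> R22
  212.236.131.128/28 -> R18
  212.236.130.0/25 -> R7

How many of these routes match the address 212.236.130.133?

Prefixes containing 212.236.130.133:
  212.236.0.0/15 (212.236.0.0 - 212.237.255.255)
  212.236.128.0/19 (212.236.128.0 - 212.236.159.255)
Total matching entries: 2.

2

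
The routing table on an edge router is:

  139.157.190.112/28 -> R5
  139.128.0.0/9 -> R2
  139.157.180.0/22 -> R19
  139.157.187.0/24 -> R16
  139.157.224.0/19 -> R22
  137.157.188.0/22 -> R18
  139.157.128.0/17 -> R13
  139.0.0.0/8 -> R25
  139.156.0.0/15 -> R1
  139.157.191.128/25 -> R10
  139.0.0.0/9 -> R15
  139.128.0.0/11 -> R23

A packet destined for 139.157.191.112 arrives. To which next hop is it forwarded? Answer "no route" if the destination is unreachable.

Routes whose prefix contains 139.157.191.112:
  139.0.0.0/8 (139.0.0.0 - 139.255.255.255) -> R25
  139.128.0.0/9 (139.128.0.0 - 139.255.255.255) -> R2
  139.128.0.0/11 (139.128.0.0 - 139.159.255.255) -> R23
  139.156.0.0/15 (139.156.0.0 - 139.157.255.255) -> R1
  139.157.128.0/17 (139.157.128.0 - 139.157.255.255) -> R13
More-specific entries that do NOT match:
  139.157.190.112/28 (139.157.190.112 - 139.157.190.127) does not contain 139.157.191.112
  139.157.191.128/25 (139.157.191.128 - 139.157.191.255) does not contain 139.157.191.112
  139.157.187.0/24 (139.157.187.0 - 139.157.187.255) does not contain 139.157.191.112
  139.157.180.0/22 (139.157.180.0 - 139.157.183.255) does not contain 139.157.191.112
  137.157.188.0/22 (137.157.188.0 - 137.157.191.255) does not contain 139.157.191.112
  139.157.224.0/19 (139.157.224.0 - 139.157.255.255) does not contain 139.157.191.112
Longest matching prefix is /17 -> next hop R13.

R13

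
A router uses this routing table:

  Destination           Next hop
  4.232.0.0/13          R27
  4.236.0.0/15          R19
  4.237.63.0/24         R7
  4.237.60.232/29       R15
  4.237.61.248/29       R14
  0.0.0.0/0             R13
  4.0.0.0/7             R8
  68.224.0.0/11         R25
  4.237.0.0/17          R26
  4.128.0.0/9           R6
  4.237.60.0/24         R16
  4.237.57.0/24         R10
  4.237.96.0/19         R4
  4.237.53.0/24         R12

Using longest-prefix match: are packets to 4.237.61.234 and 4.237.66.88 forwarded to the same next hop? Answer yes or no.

yes

4.237.61.234: longest match 4.237.0.0/17 -> R26
4.237.66.88: longest match 4.237.0.0/17 -> R26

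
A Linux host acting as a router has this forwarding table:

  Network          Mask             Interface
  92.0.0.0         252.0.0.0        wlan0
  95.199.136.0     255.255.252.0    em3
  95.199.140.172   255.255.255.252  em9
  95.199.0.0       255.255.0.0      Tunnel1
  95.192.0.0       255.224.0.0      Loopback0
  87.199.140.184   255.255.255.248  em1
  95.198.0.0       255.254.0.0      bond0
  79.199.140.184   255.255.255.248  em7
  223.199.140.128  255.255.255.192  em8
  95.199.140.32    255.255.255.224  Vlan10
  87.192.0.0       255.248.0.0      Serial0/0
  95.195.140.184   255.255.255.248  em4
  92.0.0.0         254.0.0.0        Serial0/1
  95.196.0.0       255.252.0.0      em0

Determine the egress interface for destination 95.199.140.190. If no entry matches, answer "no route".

Tunnel1

Routes whose prefix contains 95.199.140.190:
  92.0.0.0/6 (92.0.0.0 - 95.255.255.255) -> wlan0
  95.192.0.0/11 (95.192.0.0 - 95.223.255.255) -> Loopback0
  95.196.0.0/14 (95.196.0.0 - 95.199.255.255) -> em0
  95.198.0.0/15 (95.198.0.0 - 95.199.255.255) -> bond0
  95.199.0.0/16 (95.199.0.0 - 95.199.255.255) -> Tunnel1
More-specific entries that do NOT match:
  95.199.140.172/30 (95.199.140.172 - 95.199.140.175) does not contain 95.199.140.190
  87.199.140.184/29 (87.199.140.184 - 87.199.140.191) does not contain 95.199.140.190
  79.199.140.184/29 (79.199.140.184 - 79.199.140.191) does not contain 95.199.140.190
  95.195.140.184/29 (95.195.140.184 - 95.195.140.191) does not contain 95.199.140.190
  95.199.140.32/27 (95.199.140.32 - 95.199.140.63) does not contain 95.199.140.190
  223.199.140.128/26 (223.199.140.128 - 223.199.140.191) does not contain 95.199.140.190
  95.199.136.0/22 (95.199.136.0 - 95.199.139.255) does not contain 95.199.140.190
Longest matching prefix is /16 -> interface Tunnel1.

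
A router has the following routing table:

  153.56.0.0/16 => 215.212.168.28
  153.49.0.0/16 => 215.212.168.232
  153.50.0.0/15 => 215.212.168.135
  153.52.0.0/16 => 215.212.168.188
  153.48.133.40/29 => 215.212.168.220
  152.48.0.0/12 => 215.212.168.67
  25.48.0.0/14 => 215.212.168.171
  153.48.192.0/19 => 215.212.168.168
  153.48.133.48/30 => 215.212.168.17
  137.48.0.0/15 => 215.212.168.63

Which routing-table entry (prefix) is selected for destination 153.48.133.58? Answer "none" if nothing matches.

none

153.48.133.58 is outside every listed prefix and there is no default route.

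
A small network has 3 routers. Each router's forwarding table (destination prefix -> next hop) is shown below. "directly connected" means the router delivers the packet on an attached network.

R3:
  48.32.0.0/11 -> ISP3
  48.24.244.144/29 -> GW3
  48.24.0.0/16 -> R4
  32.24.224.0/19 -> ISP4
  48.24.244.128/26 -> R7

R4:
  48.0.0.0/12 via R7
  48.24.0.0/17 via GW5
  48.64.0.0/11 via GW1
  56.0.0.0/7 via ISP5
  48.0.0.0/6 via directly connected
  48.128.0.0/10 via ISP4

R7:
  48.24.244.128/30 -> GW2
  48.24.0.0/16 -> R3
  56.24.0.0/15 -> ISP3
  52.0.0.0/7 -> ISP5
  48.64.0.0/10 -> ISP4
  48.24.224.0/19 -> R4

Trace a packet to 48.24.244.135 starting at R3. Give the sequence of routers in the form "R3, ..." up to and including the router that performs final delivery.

R3, R7, R4

At R3: longest match for 48.24.244.135 is 48.24.244.128/26 -> R7
At R7: longest match for 48.24.244.135 is 48.24.224.0/19 -> R4
At R4: longest match for 48.24.244.135 is 48.0.0.0/6 -> directly connected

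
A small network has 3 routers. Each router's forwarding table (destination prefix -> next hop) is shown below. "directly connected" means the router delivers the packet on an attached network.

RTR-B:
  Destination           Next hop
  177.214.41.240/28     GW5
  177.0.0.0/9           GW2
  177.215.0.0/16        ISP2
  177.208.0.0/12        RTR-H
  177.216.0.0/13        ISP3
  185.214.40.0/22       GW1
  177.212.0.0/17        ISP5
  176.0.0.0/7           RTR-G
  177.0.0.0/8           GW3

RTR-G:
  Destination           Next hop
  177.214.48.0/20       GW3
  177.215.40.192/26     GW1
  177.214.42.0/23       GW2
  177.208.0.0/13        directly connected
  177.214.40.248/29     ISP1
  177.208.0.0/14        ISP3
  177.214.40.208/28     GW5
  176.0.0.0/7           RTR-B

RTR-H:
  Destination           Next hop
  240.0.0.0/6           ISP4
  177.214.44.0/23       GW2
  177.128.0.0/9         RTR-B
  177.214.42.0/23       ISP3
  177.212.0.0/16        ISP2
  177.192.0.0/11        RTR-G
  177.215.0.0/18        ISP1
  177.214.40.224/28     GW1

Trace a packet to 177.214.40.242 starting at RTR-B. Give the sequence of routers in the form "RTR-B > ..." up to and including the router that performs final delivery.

At RTR-B: longest match for 177.214.40.242 is 177.208.0.0/12 -> RTR-H
At RTR-H: longest match for 177.214.40.242 is 177.192.0.0/11 -> RTR-G
At RTR-G: longest match for 177.214.40.242 is 177.208.0.0/13 -> directly connected

RTR-B > RTR-H > RTR-G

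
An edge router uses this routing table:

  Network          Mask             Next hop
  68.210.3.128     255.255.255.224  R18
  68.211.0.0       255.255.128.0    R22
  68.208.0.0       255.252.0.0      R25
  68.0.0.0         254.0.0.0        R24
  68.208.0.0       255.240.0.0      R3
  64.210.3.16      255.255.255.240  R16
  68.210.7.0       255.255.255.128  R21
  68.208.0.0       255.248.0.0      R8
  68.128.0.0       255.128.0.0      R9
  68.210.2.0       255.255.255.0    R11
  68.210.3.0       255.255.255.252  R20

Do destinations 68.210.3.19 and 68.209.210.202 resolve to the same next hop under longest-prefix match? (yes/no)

yes

68.210.3.19: longest match 68.208.0.0/14 -> R25
68.209.210.202: longest match 68.208.0.0/14 -> R25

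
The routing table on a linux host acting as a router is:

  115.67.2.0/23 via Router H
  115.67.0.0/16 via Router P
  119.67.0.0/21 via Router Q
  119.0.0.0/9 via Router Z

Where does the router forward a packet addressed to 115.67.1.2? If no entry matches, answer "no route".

Router P

Routes whose prefix contains 115.67.1.2:
  115.67.0.0/16 (115.67.0.0 - 115.67.255.255) -> Router P
More-specific entries that do NOT match:
  115.67.2.0/23 (115.67.2.0 - 115.67.3.255) does not contain 115.67.1.2
  119.67.0.0/21 (119.67.0.0 - 119.67.7.255) does not contain 115.67.1.2
Longest matching prefix is /16 -> next hop Router P.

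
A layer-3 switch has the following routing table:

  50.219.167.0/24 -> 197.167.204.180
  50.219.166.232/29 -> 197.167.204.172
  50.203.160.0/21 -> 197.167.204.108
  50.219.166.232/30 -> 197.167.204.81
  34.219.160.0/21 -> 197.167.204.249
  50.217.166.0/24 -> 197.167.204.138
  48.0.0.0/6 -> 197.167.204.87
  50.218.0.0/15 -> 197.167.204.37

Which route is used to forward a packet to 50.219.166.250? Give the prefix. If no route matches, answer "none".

Entries matching 50.219.166.250:
  48.0.0.0/6 (48.0.0.0 - 51.255.255.255)
  50.218.0.0/15 (50.218.0.0 - 50.219.255.255)
Most specific is 50.218.0.0/15.

50.218.0.0/15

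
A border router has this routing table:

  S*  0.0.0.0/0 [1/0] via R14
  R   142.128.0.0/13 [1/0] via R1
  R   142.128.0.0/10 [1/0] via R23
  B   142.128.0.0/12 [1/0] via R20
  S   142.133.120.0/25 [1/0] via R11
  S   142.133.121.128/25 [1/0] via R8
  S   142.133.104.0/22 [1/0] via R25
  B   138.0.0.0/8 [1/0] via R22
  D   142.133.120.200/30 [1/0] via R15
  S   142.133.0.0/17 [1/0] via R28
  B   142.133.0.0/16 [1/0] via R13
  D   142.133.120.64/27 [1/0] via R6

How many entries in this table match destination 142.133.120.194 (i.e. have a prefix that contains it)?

Prefixes containing 142.133.120.194:
  0.0.0.0/0 (default, matches everything)
  142.128.0.0/10 (142.128.0.0 - 142.191.255.255)
  142.128.0.0/12 (142.128.0.0 - 142.143.255.255)
  142.128.0.0/13 (142.128.0.0 - 142.135.255.255)
  142.133.0.0/16 (142.133.0.0 - 142.133.255.255)
  142.133.0.0/17 (142.133.0.0 - 142.133.127.255)
Total matching entries: 6.

6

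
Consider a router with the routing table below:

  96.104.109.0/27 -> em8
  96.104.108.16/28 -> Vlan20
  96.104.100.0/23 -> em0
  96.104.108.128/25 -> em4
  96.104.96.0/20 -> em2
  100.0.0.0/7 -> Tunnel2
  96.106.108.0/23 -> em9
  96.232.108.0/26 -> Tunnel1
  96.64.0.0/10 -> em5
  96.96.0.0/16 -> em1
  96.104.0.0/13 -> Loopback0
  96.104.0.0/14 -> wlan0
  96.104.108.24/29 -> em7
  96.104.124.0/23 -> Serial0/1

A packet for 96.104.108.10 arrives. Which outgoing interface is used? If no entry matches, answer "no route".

em2

Routes whose prefix contains 96.104.108.10:
  96.64.0.0/10 (96.64.0.0 - 96.127.255.255) -> em5
  96.104.0.0/13 (96.104.0.0 - 96.111.255.255) -> Loopback0
  96.104.0.0/14 (96.104.0.0 - 96.107.255.255) -> wlan0
  96.104.96.0/20 (96.104.96.0 - 96.104.111.255) -> em2
More-specific entries that do NOT match:
  96.104.108.24/29 (96.104.108.24 - 96.104.108.31) does not contain 96.104.108.10
  96.104.108.16/28 (96.104.108.16 - 96.104.108.31) does not contain 96.104.108.10
  96.104.109.0/27 (96.104.109.0 - 96.104.109.31) does not contain 96.104.108.10
  96.232.108.0/26 (96.232.108.0 - 96.232.108.63) does not contain 96.104.108.10
  96.104.108.128/25 (96.104.108.128 - 96.104.108.255) does not contain 96.104.108.10
  96.104.100.0/23 (96.104.100.0 - 96.104.101.255) does not contain 96.104.108.10
  96.106.108.0/23 (96.106.108.0 - 96.106.109.255) does not contain 96.104.108.10
  96.104.124.0/23 (96.104.124.0 - 96.104.125.255) does not contain 96.104.108.10
Longest matching prefix is /20 -> interface em2.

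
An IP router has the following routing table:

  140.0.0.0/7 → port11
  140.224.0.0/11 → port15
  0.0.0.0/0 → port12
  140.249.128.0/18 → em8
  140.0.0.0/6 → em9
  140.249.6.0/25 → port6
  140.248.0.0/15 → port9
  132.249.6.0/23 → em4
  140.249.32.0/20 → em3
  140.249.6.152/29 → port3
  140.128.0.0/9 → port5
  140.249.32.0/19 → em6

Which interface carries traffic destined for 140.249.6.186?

Routes whose prefix contains 140.249.6.186:
  0.0.0.0/0 (default, matches everything) -> port12
  140.0.0.0/6 (140.0.0.0 - 143.255.255.255) -> em9
  140.0.0.0/7 (140.0.0.0 - 141.255.255.255) -> port11
  140.128.0.0/9 (140.128.0.0 - 140.255.255.255) -> port5
  140.224.0.0/11 (140.224.0.0 - 140.255.255.255) -> port15
  140.248.0.0/15 (140.248.0.0 - 140.249.255.255) -> port9
More-specific entries that do NOT match:
  140.249.6.152/29 (140.249.6.152 - 140.249.6.159) does not contain 140.249.6.186
  140.249.6.0/25 (140.249.6.0 - 140.249.6.127) does not contain 140.249.6.186
  132.249.6.0/23 (132.249.6.0 - 132.249.7.255) does not contain 140.249.6.186
  140.249.32.0/20 (140.249.32.0 - 140.249.47.255) does not contain 140.249.6.186
  140.249.32.0/19 (140.249.32.0 - 140.249.63.255) does not contain 140.249.6.186
  140.249.128.0/18 (140.249.128.0 - 140.249.191.255) does not contain 140.249.6.186
Longest matching prefix is /15 -> interface port9.

port9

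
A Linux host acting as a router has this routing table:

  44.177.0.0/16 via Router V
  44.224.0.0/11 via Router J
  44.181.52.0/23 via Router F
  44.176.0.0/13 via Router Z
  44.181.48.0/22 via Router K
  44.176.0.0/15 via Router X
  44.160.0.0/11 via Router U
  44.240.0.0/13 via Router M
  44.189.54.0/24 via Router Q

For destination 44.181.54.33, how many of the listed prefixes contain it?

Prefixes containing 44.181.54.33:
  44.160.0.0/11 (44.160.0.0 - 44.191.255.255)
  44.176.0.0/13 (44.176.0.0 - 44.183.255.255)
Total matching entries: 2.

2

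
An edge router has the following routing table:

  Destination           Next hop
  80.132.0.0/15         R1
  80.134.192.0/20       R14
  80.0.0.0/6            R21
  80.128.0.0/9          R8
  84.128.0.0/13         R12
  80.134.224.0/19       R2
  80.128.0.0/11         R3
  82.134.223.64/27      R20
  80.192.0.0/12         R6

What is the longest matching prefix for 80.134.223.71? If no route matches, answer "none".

Entries matching 80.134.223.71:
  80.0.0.0/6 (80.0.0.0 - 83.255.255.255)
  80.128.0.0/9 (80.128.0.0 - 80.255.255.255)
  80.128.0.0/11 (80.128.0.0 - 80.159.255.255)
Most specific is 80.128.0.0/11.

80.128.0.0/11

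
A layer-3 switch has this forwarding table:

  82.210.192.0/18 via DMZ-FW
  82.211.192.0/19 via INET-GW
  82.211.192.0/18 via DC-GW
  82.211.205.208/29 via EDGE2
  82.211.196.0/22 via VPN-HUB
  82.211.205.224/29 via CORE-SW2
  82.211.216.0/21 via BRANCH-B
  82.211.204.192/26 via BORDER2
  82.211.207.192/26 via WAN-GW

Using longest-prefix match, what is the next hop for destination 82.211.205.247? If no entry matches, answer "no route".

Routes whose prefix contains 82.211.205.247:
  82.211.192.0/18 (82.211.192.0 - 82.211.255.255) -> DC-GW
  82.211.192.0/19 (82.211.192.0 - 82.211.223.255) -> INET-GW
More-specific entries that do NOT match:
  82.211.205.208/29 (82.211.205.208 - 82.211.205.215) does not contain 82.211.205.247
  82.211.205.224/29 (82.211.205.224 - 82.211.205.231) does not contain 82.211.205.247
  82.211.204.192/26 (82.211.204.192 - 82.211.204.255) does not contain 82.211.205.247
  82.211.207.192/26 (82.211.207.192 - 82.211.207.255) does not contain 82.211.205.247
  82.211.196.0/22 (82.211.196.0 - 82.211.199.255) does not contain 82.211.205.247
  82.211.216.0/21 (82.211.216.0 - 82.211.223.255) does not contain 82.211.205.247
Longest matching prefix is /19 -> next hop INET-GW.

INET-GW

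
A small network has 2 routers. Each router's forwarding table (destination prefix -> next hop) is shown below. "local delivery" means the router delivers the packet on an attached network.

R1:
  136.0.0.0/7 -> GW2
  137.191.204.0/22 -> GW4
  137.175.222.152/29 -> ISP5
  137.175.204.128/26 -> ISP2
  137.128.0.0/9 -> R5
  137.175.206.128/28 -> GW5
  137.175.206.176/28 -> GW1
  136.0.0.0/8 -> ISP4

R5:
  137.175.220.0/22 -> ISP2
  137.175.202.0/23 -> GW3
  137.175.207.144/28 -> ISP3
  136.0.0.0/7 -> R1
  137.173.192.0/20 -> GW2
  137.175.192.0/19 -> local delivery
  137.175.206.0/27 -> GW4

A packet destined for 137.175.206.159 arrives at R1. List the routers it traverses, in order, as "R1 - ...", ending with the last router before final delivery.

R1 - R5

At R1: longest match for 137.175.206.159 is 137.128.0.0/9 -> R5
At R5: longest match for 137.175.206.159 is 137.175.192.0/19 -> local delivery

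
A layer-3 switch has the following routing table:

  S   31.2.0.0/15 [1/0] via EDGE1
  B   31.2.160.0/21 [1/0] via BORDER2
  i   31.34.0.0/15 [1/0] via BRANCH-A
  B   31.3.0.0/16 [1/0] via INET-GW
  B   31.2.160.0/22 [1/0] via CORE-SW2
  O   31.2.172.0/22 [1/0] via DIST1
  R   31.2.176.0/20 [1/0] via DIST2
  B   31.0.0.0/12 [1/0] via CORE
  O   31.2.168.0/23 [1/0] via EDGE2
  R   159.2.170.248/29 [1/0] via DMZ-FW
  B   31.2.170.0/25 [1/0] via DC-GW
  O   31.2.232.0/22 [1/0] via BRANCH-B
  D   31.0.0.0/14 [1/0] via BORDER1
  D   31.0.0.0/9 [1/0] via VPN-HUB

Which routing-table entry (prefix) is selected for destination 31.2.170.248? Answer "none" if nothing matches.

31.2.0.0/15

Entries matching 31.2.170.248:
  31.0.0.0/9 (31.0.0.0 - 31.127.255.255)
  31.0.0.0/12 (31.0.0.0 - 31.15.255.255)
  31.0.0.0/14 (31.0.0.0 - 31.3.255.255)
  31.2.0.0/15 (31.2.0.0 - 31.3.255.255)
Most specific is 31.2.0.0/15.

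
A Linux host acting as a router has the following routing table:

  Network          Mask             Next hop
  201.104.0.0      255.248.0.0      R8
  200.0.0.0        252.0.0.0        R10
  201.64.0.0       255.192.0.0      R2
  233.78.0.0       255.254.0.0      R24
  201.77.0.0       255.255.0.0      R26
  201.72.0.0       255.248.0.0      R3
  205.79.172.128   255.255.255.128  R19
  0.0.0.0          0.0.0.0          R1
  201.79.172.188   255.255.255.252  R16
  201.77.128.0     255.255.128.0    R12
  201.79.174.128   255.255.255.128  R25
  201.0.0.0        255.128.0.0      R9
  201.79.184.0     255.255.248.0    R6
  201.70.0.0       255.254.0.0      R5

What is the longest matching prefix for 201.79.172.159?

201.72.0.0/13

Entries matching 201.79.172.159:
  0.0.0.0/0 (default, matches everything)
  200.0.0.0/6 (200.0.0.0 - 203.255.255.255)
  201.0.0.0/9 (201.0.0.0 - 201.127.255.255)
  201.64.0.0/10 (201.64.0.0 - 201.127.255.255)
  201.72.0.0/13 (201.72.0.0 - 201.79.255.255)
Most specific is 201.72.0.0/13.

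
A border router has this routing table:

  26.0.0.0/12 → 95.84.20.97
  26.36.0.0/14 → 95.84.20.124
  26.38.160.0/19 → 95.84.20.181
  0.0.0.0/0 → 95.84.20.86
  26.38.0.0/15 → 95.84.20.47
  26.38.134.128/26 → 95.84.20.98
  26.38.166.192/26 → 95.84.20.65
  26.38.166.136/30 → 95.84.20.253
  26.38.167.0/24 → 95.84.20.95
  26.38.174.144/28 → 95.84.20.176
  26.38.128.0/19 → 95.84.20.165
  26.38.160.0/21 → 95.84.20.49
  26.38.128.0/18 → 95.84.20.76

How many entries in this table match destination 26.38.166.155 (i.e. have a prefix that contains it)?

6

Prefixes containing 26.38.166.155:
  0.0.0.0/0 (default, matches everything)
  26.36.0.0/14 (26.36.0.0 - 26.39.255.255)
  26.38.0.0/15 (26.38.0.0 - 26.39.255.255)
  26.38.128.0/18 (26.38.128.0 - 26.38.191.255)
  26.38.160.0/19 (26.38.160.0 - 26.38.191.255)
  26.38.160.0/21 (26.38.160.0 - 26.38.167.255)
Total matching entries: 6.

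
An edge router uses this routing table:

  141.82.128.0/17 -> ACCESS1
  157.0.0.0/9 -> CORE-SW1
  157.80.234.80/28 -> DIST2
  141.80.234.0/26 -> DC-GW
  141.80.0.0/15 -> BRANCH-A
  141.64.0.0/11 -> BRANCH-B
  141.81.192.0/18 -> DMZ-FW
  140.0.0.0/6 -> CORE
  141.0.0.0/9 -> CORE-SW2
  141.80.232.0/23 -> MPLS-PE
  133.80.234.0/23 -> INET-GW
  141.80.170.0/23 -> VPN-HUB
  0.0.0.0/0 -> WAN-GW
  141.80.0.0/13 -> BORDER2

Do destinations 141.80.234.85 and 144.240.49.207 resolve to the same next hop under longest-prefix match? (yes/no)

141.80.234.85: longest match 141.80.0.0/15 -> BRANCH-A
144.240.49.207: longest match 0.0.0.0/0 -> WAN-GW

no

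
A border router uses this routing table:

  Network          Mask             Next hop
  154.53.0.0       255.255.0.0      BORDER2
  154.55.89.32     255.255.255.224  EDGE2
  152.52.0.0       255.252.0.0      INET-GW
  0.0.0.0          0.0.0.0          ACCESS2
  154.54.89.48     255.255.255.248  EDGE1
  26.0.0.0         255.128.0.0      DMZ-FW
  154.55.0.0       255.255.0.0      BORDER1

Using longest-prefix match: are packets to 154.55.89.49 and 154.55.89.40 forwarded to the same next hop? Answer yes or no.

154.55.89.49: longest match 154.55.89.32/27 -> EDGE2
154.55.89.40: longest match 154.55.89.32/27 -> EDGE2

yes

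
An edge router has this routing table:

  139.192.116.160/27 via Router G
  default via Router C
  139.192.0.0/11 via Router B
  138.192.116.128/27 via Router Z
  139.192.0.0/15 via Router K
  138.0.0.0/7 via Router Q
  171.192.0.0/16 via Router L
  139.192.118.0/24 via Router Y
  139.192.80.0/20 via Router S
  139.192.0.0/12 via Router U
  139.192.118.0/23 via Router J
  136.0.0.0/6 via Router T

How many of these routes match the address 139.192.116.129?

Prefixes containing 139.192.116.129:
  0.0.0.0/0 (default, matches everything)
  136.0.0.0/6 (136.0.0.0 - 139.255.255.255)
  138.0.0.0/7 (138.0.0.0 - 139.255.255.255)
  139.192.0.0/11 (139.192.0.0 - 139.223.255.255)
  139.192.0.0/12 (139.192.0.0 - 139.207.255.255)
  139.192.0.0/15 (139.192.0.0 - 139.193.255.255)
Total matching entries: 6.

6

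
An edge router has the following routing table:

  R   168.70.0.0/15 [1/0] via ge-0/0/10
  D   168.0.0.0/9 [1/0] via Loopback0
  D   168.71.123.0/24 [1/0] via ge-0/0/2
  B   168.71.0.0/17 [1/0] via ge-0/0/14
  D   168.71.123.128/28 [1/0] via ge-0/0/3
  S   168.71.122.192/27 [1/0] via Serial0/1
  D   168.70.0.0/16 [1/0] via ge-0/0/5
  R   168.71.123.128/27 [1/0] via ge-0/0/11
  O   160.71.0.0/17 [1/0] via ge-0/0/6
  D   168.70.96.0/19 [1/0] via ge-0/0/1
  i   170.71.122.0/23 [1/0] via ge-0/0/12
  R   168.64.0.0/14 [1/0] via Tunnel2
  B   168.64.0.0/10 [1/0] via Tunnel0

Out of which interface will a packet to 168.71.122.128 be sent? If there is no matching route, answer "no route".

Routes whose prefix contains 168.71.122.128:
  168.0.0.0/9 (168.0.0.0 - 168.127.255.255) -> Loopback0
  168.64.0.0/10 (168.64.0.0 - 168.127.255.255) -> Tunnel0
  168.70.0.0/15 (168.70.0.0 - 168.71.255.255) -> ge-0/0/10
  168.71.0.0/17 (168.71.0.0 - 168.71.127.255) -> ge-0/0/14
More-specific entries that do NOT match:
  168.71.123.128/28 (168.71.123.128 - 168.71.123.143) does not contain 168.71.122.128
  168.71.122.192/27 (168.71.122.192 - 168.71.122.223) does not contain 168.71.122.128
  168.71.123.128/27 (168.71.123.128 - 168.71.123.159) does not contain 168.71.122.128
  168.71.123.0/24 (168.71.123.0 - 168.71.123.255) does not contain 168.71.122.128
  170.71.122.0/23 (170.71.122.0 - 170.71.123.255) does not contain 168.71.122.128
  168.70.96.0/19 (168.70.96.0 - 168.70.127.255) does not contain 168.71.122.128
Longest matching prefix is /17 -> interface ge-0/0/14.

ge-0/0/14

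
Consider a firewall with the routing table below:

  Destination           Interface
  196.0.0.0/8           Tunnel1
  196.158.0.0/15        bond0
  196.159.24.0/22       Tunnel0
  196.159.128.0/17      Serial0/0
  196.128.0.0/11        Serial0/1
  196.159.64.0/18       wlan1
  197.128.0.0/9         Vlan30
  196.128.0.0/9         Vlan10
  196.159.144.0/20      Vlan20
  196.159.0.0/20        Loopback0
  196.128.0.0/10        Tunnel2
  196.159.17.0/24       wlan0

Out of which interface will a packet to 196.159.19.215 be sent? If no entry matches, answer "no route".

Routes whose prefix contains 196.159.19.215:
  196.0.0.0/8 (196.0.0.0 - 196.255.255.255) -> Tunnel1
  196.128.0.0/9 (196.128.0.0 - 196.255.255.255) -> Vlan10
  196.128.0.0/10 (196.128.0.0 - 196.191.255.255) -> Tunnel2
  196.128.0.0/11 (196.128.0.0 - 196.159.255.255) -> Serial0/1
  196.158.0.0/15 (196.158.0.0 - 196.159.255.255) -> bond0
More-specific entries that do NOT match:
  196.159.17.0/24 (196.159.17.0 - 196.159.17.255) does not contain 196.159.19.215
  196.159.24.0/22 (196.159.24.0 - 196.159.27.255) does not contain 196.159.19.215
  196.159.144.0/20 (196.159.144.0 - 196.159.159.255) does not contain 196.159.19.215
  196.159.0.0/20 (196.159.0.0 - 196.159.15.255) does not contain 196.159.19.215
  196.159.64.0/18 (196.159.64.0 - 196.159.127.255) does not contain 196.159.19.215
  196.159.128.0/17 (196.159.128.0 - 196.159.255.255) does not contain 196.159.19.215
Longest matching prefix is /15 -> interface bond0.

bond0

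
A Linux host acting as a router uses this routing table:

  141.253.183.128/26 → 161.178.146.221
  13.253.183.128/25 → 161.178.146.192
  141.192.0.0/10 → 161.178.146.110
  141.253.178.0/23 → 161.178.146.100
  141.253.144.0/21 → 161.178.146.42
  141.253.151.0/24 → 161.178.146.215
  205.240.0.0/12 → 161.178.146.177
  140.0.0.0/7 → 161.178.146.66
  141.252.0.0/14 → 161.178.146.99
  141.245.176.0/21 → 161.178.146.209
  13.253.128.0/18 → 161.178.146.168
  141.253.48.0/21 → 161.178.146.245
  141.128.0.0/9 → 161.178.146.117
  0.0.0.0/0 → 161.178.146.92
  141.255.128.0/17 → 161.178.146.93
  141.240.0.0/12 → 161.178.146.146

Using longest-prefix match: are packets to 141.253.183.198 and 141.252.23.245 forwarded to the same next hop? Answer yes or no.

141.253.183.198: longest match 141.252.0.0/14 -> 161.178.146.99
141.252.23.245: longest match 141.252.0.0/14 -> 161.178.146.99

yes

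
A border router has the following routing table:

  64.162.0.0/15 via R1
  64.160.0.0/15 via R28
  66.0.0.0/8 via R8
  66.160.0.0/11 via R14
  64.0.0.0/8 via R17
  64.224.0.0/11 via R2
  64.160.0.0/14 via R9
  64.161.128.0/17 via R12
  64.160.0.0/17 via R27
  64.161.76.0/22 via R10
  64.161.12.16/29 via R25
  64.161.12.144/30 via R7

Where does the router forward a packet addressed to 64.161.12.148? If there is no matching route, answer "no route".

R28

Routes whose prefix contains 64.161.12.148:
  64.0.0.0/8 (64.0.0.0 - 64.255.255.255) -> R17
  64.160.0.0/14 (64.160.0.0 - 64.163.255.255) -> R9
  64.160.0.0/15 (64.160.0.0 - 64.161.255.255) -> R28
More-specific entries that do NOT match:
  64.161.12.144/30 (64.161.12.144 - 64.161.12.147) does not contain 64.161.12.148
  64.161.12.16/29 (64.161.12.16 - 64.161.12.23) does not contain 64.161.12.148
  64.161.76.0/22 (64.161.76.0 - 64.161.79.255) does not contain 64.161.12.148
  64.161.128.0/17 (64.161.128.0 - 64.161.255.255) does not contain 64.161.12.148
  64.160.0.0/17 (64.160.0.0 - 64.160.127.255) does not contain 64.161.12.148
Longest matching prefix is /15 -> next hop R28.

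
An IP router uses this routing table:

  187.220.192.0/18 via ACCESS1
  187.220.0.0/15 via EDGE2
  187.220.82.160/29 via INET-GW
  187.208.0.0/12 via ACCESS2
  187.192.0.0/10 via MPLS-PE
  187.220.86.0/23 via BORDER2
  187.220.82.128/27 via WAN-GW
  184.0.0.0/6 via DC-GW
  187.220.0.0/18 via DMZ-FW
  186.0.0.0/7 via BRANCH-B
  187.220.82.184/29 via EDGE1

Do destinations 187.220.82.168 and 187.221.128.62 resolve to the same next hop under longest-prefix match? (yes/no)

yes

187.220.82.168: longest match 187.220.0.0/15 -> EDGE2
187.221.128.62: longest match 187.220.0.0/15 -> EDGE2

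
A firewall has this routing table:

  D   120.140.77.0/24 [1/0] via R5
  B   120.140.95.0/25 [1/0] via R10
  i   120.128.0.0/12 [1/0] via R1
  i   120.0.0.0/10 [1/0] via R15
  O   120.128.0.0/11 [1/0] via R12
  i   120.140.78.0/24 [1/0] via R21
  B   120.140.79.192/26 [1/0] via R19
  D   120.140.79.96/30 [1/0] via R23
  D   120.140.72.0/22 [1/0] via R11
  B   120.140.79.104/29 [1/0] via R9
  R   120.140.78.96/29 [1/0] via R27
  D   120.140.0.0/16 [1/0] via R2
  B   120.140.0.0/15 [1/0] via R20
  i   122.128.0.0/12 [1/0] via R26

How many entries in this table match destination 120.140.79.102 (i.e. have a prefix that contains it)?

Prefixes containing 120.140.79.102:
  120.128.0.0/11 (120.128.0.0 - 120.159.255.255)
  120.128.0.0/12 (120.128.0.0 - 120.143.255.255)
  120.140.0.0/15 (120.140.0.0 - 120.141.255.255)
  120.140.0.0/16 (120.140.0.0 - 120.140.255.255)
Total matching entries: 4.

4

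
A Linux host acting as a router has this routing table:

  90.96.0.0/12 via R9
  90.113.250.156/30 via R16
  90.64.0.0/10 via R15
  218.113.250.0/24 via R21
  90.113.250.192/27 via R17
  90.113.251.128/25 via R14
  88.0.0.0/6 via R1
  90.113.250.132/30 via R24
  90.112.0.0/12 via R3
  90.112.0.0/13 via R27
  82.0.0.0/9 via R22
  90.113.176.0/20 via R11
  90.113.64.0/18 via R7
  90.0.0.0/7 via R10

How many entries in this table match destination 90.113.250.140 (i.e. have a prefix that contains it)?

5

Prefixes containing 90.113.250.140:
  88.0.0.0/6 (88.0.0.0 - 91.255.255.255)
  90.0.0.0/7 (90.0.0.0 - 91.255.255.255)
  90.64.0.0/10 (90.64.0.0 - 90.127.255.255)
  90.112.0.0/12 (90.112.0.0 - 90.127.255.255)
  90.112.0.0/13 (90.112.0.0 - 90.119.255.255)
Total matching entries: 5.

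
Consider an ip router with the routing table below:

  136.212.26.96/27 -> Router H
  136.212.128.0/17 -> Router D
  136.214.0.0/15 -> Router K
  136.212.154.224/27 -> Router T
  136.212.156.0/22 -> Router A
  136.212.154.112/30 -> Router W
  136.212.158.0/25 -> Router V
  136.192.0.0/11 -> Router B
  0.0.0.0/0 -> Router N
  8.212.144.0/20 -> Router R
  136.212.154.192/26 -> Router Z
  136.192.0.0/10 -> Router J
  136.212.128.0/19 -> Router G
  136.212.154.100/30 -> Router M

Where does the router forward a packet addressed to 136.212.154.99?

Routes whose prefix contains 136.212.154.99:
  0.0.0.0/0 (default, matches everything) -> Router N
  136.192.0.0/10 (136.192.0.0 - 136.255.255.255) -> Router J
  136.192.0.0/11 (136.192.0.0 - 136.223.255.255) -> Router B
  136.212.128.0/17 (136.212.128.0 - 136.212.255.255) -> Router D
  136.212.128.0/19 (136.212.128.0 - 136.212.159.255) -> Router G
More-specific entries that do NOT match:
  136.212.154.112/30 (136.212.154.112 - 136.212.154.115) does not contain 136.212.154.99
  136.212.154.100/30 (136.212.154.100 - 136.212.154.103) does not contain 136.212.154.99
  136.212.26.96/27 (136.212.26.96 - 136.212.26.127) does not contain 136.212.154.99
  136.212.154.224/27 (136.212.154.224 - 136.212.154.255) does not contain 136.212.154.99
  136.212.154.192/26 (136.212.154.192 - 136.212.154.255) does not contain 136.212.154.99
  136.212.158.0/25 (136.212.158.0 - 136.212.158.127) does not contain 136.212.154.99
  136.212.156.0/22 (136.212.156.0 - 136.212.159.255) does not contain 136.212.154.99
  8.212.144.0/20 (8.212.144.0 - 8.212.159.255) does not contain 136.212.154.99
Longest matching prefix is /19 -> next hop Router G.

Router G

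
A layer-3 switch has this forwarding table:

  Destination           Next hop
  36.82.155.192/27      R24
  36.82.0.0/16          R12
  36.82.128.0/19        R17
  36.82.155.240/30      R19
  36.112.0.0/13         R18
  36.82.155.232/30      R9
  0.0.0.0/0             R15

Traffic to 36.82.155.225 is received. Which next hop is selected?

Routes whose prefix contains 36.82.155.225:
  0.0.0.0/0 (default, matches everything) -> R15
  36.82.0.0/16 (36.82.0.0 - 36.82.255.255) -> R12
  36.82.128.0/19 (36.82.128.0 - 36.82.159.255) -> R17
More-specific entries that do NOT match:
  36.82.155.240/30 (36.82.155.240 - 36.82.155.243) does not contain 36.82.155.225
  36.82.155.232/30 (36.82.155.232 - 36.82.155.235) does not contain 36.82.155.225
  36.82.155.192/27 (36.82.155.192 - 36.82.155.223) does not contain 36.82.155.225
Longest matching prefix is /19 -> next hop R17.

R17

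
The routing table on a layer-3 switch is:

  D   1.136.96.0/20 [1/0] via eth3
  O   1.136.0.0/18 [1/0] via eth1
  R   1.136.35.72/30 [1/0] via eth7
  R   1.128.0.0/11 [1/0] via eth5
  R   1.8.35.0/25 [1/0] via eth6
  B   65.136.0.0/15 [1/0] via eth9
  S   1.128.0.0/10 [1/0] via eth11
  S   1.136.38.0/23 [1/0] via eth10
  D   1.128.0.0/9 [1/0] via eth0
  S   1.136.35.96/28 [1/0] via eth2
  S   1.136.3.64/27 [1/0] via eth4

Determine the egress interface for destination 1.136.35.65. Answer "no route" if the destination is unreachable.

eth1

Routes whose prefix contains 1.136.35.65:
  1.128.0.0/9 (1.128.0.0 - 1.255.255.255) -> eth0
  1.128.0.0/10 (1.128.0.0 - 1.191.255.255) -> eth11
  1.128.0.0/11 (1.128.0.0 - 1.159.255.255) -> eth5
  1.136.0.0/18 (1.136.0.0 - 1.136.63.255) -> eth1
More-specific entries that do NOT match:
  1.136.35.72/30 (1.136.35.72 - 1.136.35.75) does not contain 1.136.35.65
  1.136.35.96/28 (1.136.35.96 - 1.136.35.111) does not contain 1.136.35.65
  1.136.3.64/27 (1.136.3.64 - 1.136.3.95) does not contain 1.136.35.65
  1.8.35.0/25 (1.8.35.0 - 1.8.35.127) does not contain 1.136.35.65
  1.136.38.0/23 (1.136.38.0 - 1.136.39.255) does not contain 1.136.35.65
  1.136.96.0/20 (1.136.96.0 - 1.136.111.255) does not contain 1.136.35.65
Longest matching prefix is /18 -> interface eth1.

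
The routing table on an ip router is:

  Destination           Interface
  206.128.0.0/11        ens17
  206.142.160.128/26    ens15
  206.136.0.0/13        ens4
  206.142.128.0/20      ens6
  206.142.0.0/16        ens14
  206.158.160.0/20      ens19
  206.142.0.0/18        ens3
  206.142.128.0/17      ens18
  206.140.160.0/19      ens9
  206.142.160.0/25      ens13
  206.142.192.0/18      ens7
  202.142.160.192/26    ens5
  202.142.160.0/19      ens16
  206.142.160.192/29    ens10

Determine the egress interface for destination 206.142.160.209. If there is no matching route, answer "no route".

ens18

Routes whose prefix contains 206.142.160.209:
  206.128.0.0/11 (206.128.0.0 - 206.159.255.255) -> ens17
  206.136.0.0/13 (206.136.0.0 - 206.143.255.255) -> ens4
  206.142.0.0/16 (206.142.0.0 - 206.142.255.255) -> ens14
  206.142.128.0/17 (206.142.128.0 - 206.142.255.255) -> ens18
More-specific entries that do NOT match:
  206.142.160.192/29 (206.142.160.192 - 206.142.160.199) does not contain 206.142.160.209
  206.142.160.128/26 (206.142.160.128 - 206.142.160.191) does not contain 206.142.160.209
  202.142.160.192/26 (202.142.160.192 - 202.142.160.255) does not contain 206.142.160.209
  206.142.160.0/25 (206.142.160.0 - 206.142.160.127) does not contain 206.142.160.209
  206.142.128.0/20 (206.142.128.0 - 206.142.143.255) does not contain 206.142.160.209
  206.158.160.0/20 (206.158.160.0 - 206.158.175.255) does not contain 206.142.160.209
  206.140.160.0/19 (206.140.160.0 - 206.140.191.255) does not contain 206.142.160.209
  202.142.160.0/19 (202.142.160.0 - 202.142.191.255) does not contain 206.142.160.209
  206.142.0.0/18 (206.142.0.0 - 206.142.63.255) does not contain 206.142.160.209
  206.142.192.0/18 (206.142.192.0 - 206.142.255.255) does not contain 206.142.160.209
Longest matching prefix is /17 -> interface ens18.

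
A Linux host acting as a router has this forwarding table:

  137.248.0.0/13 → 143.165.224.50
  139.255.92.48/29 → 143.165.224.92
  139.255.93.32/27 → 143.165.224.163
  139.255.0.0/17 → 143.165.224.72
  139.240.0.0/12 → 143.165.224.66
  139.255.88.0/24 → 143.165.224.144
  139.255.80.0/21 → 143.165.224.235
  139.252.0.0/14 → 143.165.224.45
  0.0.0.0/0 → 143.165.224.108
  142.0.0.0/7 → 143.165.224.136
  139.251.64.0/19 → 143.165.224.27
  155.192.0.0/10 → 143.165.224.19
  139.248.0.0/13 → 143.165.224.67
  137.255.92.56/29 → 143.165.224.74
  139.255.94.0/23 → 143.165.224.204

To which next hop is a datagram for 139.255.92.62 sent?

Routes whose prefix contains 139.255.92.62:
  0.0.0.0/0 (default, matches everything) -> 143.165.224.108
  139.240.0.0/12 (139.240.0.0 - 139.255.255.255) -> 143.165.224.66
  139.248.0.0/13 (139.248.0.0 - 139.255.255.255) -> 143.165.224.67
  139.252.0.0/14 (139.252.0.0 - 139.255.255.255) -> 143.165.224.45
  139.255.0.0/17 (139.255.0.0 - 139.255.127.255) -> 143.165.224.72
More-specific entries that do NOT match:
  139.255.92.48/29 (139.255.92.48 - 139.255.92.55) does not contain 139.255.92.62
  137.255.92.56/29 (137.255.92.56 - 137.255.92.63) does not contain 139.255.92.62
  139.255.93.32/27 (139.255.93.32 - 139.255.93.63) does not contain 139.255.92.62
  139.255.88.0/24 (139.255.88.0 - 139.255.88.255) does not contain 139.255.92.62
  139.255.94.0/23 (139.255.94.0 - 139.255.95.255) does not contain 139.255.92.62
  139.255.80.0/21 (139.255.80.0 - 139.255.87.255) does not contain 139.255.92.62
  139.251.64.0/19 (139.251.64.0 - 139.251.95.255) does not contain 139.255.92.62
Longest matching prefix is /17 -> next hop 143.165.224.72.

143.165.224.72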